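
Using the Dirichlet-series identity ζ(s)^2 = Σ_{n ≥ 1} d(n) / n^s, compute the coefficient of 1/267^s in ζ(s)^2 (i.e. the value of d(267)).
d(267) = 4

ζ(s)^2 = (Σ 1/m^s)(Σ 1/k^s). The coefficient of 1/n^s in the product is the number of ordered pairs (m, k) with mk = n, which equals d(n). For n = 267, divisors are [1, 3, 89, 267], so d(267) = 4.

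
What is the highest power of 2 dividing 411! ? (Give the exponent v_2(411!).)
v_2(411!) = 405

Legendre's formula: v_p(n!) = Σ_{k ≥ 1} ⌊n / p^k⌋. For p = 2, n = 411, the terms are:
  ⌊411/2^1⌋ = ⌊411/2⌋ = 205
  ⌊411/2^2⌋ = ⌊411/4⌋ = 102
  ⌊411/2^3⌋ = ⌊411/8⌋ = 51
  ⌊411/2^4⌋ = ⌊411/16⌋ = 25
  ⌊411/2^5⌋ = ⌊411/32⌋ = 12
  ⌊411/2^6⌋ = ⌊411/64⌋ = 6
  ⌊411/2^7⌋ = ⌊411/128⌋ = 3
  ⌊411/2^8⌋ = ⌊411/256⌋ = 1
(the next term ⌊411/2^9⌋ = 0, terminating the sum). Summing: v_2(411!) = 205 + 102 + 51 + 25 + 12 + 6 + 3 + 1 = 405.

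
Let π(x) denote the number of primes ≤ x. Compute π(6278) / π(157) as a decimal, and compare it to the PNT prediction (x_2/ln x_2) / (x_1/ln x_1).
π(6278)/π(157) = 817/37 ≈ 22.0811;  PNT prediction ≈ 23.1206.

π(157) = 37 and π(6278) = 817, so π(6278)/π(157) ≈ 22.0811. The PNT-predicted ratio is (6278/ln(6278)) / (157/ln(157)) ≈ 23.1206. The two agree to within a few percent, as expected.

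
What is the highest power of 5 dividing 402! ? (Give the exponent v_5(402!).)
v_5(402!) = 99

Legendre's formula: v_p(n!) = Σ_{k ≥ 1} ⌊n / p^k⌋. For p = 5, n = 402, the terms are:
  ⌊402/5^1⌋ = ⌊402/5⌋ = 80
  ⌊402/5^2⌋ = ⌊402/25⌋ = 16
  ⌊402/5^3⌋ = ⌊402/125⌋ = 3
(the next term ⌊402/5^4⌋ = 0, terminating the sum). Summing: v_5(402!) = 80 + 16 + 3 = 99.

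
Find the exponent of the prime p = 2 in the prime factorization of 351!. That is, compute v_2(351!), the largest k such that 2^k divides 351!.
v_2(351!) = 344

Legendre's formula: v_p(n!) = Σ_{k ≥ 1} ⌊n / p^k⌋. For p = 2, n = 351, the terms are:
  ⌊351/2^1⌋ = ⌊351/2⌋ = 175
  ⌊351/2^2⌋ = ⌊351/4⌋ = 87
  ⌊351/2^3⌋ = ⌊351/8⌋ = 43
  ⌊351/2^4⌋ = ⌊351/16⌋ = 21
  ⌊351/2^5⌋ = ⌊351/32⌋ = 10
  ⌊351/2^6⌋ = ⌊351/64⌋ = 5
  ⌊351/2^7⌋ = ⌊351/128⌋ = 2
  ⌊351/2^8⌋ = ⌊351/256⌋ = 1
(the next term ⌊351/2^9⌋ = 0, terminating the sum). Summing: v_2(351!) = 175 + 87 + 43 + 21 + 10 + 5 + 2 + 1 = 344.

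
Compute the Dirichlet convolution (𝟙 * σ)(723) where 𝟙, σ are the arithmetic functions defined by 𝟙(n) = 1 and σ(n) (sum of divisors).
(𝟙 * σ)(723) = 1215

Divisors of 723: [1, 3, 241, 723]. For each d | 723:
  d = 1: 𝟙(1) · σ(723/1) = 1 · 968 = 968
  d = 3: 𝟙(3) · σ(723/3) = 1 · 242 = 242
  d = 241: 𝟙(241) · σ(723/241) = 1 · 4 = 4
  d = 723: 𝟙(723) · σ(723/723) = 1 · 1 = 1
Summing: (𝟙 * σ)(723) = 968 + 242 + 4 + 1 = 1215.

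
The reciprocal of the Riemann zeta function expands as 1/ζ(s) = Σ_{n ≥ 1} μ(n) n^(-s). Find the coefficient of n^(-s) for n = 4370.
μ(4370) = 1

Factor n = 4370 = 2 · 5 · 19 · 23. μ(n) = 0 if any exponent ≥ 2 (not squarefree); otherwise μ(n) = (−1)^{ω(n)} where ω(n) is the number of distinct prime factors. Applying: μ(4370) = 1.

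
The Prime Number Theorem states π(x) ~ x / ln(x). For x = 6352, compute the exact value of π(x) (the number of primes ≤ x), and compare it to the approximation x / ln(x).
π(6352) = 826;  x/ln(x) ≈ 725.40;  relative error ≈ 12.18%.

Directly count primes up to 6352: π(6352) = 826. The PNT approximation gives 6352/ln(6352) ≈ 6352/8.75653 ≈ 725.40. Relative error (π(x) − x/ln(x)) / π(x) ≈ 12.18%; the approximation is known to undercount slightly (Li(x) is a better estimate).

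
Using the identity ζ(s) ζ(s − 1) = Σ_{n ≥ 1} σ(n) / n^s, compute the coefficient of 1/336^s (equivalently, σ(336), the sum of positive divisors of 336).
σ(336) = 992

In the product (Σ m^0/m^s)(Σ k / k^s) = Σ (Σ_{d | n} d) / n^s, the coefficient of 1/n^s is σ(n) = Σ_{d | n} d. For n = 336, divisors are [1, 2, 3, 4, 6, 7, 8, 12, 14, 16, 21, 24, 28, 42, 48, 56, 84, 112, 168, 336]; summing: σ(336) = 992.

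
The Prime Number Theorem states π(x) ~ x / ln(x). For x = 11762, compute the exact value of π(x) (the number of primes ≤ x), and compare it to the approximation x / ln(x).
π(11762) = 1409;  x/ln(x) ≈ 1254.93;  relative error ≈ 10.93%.

Directly count primes up to 11762: π(11762) = 1409. The PNT approximation gives 11762/ln(11762) ≈ 11762/9.37263 ≈ 1254.93. Relative error (π(x) − x/ln(x)) / π(x) ≈ 10.93%; the approximation is known to undercount slightly (Li(x) is a better estimate).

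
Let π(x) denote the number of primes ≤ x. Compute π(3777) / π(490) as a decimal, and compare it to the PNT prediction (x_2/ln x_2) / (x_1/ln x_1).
π(3777)/π(490) = 525/93 ≈ 5.6452;  PNT prediction ≈ 5.7969.

π(490) = 93 and π(3777) = 525, so π(3777)/π(490) ≈ 5.6452. The PNT-predicted ratio is (3777/ln(3777)) / (490/ln(490)) ≈ 5.7969. The two agree to within a few percent, as expected.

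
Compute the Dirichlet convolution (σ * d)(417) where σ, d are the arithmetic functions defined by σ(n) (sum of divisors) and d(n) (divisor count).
(σ * d)(417) = 852

Divisors of 417: [1, 3, 139, 417]. For each d | 417:
  d = 1: σ(1) · d(417/1) = 1 · 4 = 4
  d = 3: σ(3) · d(417/3) = 4 · 2 = 8
  d = 139: σ(139) · d(417/139) = 140 · 2 = 280
  d = 417: σ(417) · d(417/417) = 560 · 1 = 560
Summing: (σ * d)(417) = 4 + 8 + 280 + 560 = 852.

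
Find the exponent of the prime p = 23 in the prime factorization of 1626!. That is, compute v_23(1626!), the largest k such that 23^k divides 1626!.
v_23(1626!) = 73

Legendre's formula: v_p(n!) = Σ_{k ≥ 1} ⌊n / p^k⌋. For p = 23, n = 1626, the terms are:
  ⌊1626/23^1⌋ = ⌊1626/23⌋ = 70
  ⌊1626/23^2⌋ = ⌊1626/529⌋ = 3
(the next term ⌊1626/23^3⌋ = 0, terminating the sum). Summing: v_23(1626!) = 70 + 3 = 73.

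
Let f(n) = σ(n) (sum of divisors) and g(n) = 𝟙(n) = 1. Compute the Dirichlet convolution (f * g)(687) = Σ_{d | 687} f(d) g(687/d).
(σ * 𝟙)(687) = 1155

Divisors of 687: [1, 3, 229, 687]. For each d | 687:
  d = 1: σ(1) · 𝟙(687/1) = 1 · 1 = 1
  d = 3: σ(3) · 𝟙(687/3) = 4 · 1 = 4
  d = 229: σ(229) · 𝟙(687/229) = 230 · 1 = 230
  d = 687: σ(687) · 𝟙(687/687) = 920 · 1 = 920
Summing: (σ * 𝟙)(687) = 1 + 4 + 230 + 920 = 1155.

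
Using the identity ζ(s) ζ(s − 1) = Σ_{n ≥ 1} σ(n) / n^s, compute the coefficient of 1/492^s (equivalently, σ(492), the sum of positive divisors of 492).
σ(492) = 1176

In the product (Σ m^0/m^s)(Σ k / k^s) = Σ (Σ_{d | n} d) / n^s, the coefficient of 1/n^s is σ(n) = Σ_{d | n} d. For n = 492, divisors are [1, 2, 3, 4, 6, 12, 41, 82, 123, 164, 246, 492]; summing: σ(492) = 1176.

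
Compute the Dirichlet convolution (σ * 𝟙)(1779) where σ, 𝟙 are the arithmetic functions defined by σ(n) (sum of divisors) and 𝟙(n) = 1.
(σ * 𝟙)(1779) = 2975

Divisors of 1779: [1, 3, 593, 1779]. For each d | 1779:
  d = 1: σ(1) · 𝟙(1779/1) = 1 · 1 = 1
  d = 3: σ(3) · 𝟙(1779/3) = 4 · 1 = 4
  d = 593: σ(593) · 𝟙(1779/593) = 594 · 1 = 594
  d = 1779: σ(1779) · 𝟙(1779/1779) = 2376 · 1 = 2376
Summing: (σ * 𝟙)(1779) = 1 + 4 + 594 + 2376 = 2975.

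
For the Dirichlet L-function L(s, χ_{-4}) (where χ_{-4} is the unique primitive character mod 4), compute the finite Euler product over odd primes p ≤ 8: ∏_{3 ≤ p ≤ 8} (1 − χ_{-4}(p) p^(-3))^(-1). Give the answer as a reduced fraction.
∏ = 165375/170624

The odd primes p ≤ 8 are [3, 5, 7]. For each, χ(p) = 1 if p ≡ 1 mod 4, χ(p) = −1 if p ≡ 3 mod 4. Taking (1 − χ(p)/p^3)^(-1) = p^3/(p^3 − χ(p)): (1 − (-1)/3^3)^(-1) · (1 − (1)/5^3)^(-1) · (1 − (-1)/7^3)^(-1) = 165375/170624.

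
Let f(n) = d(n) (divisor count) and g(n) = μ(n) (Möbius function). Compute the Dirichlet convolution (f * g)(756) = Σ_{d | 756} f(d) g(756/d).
(d * μ)(756) = 1

Divisors of 756: [1, 2, 3, 4, 6, 7, 9, 12, 14, 18, 21, 27, 28, 36, 42, 54, 63, 84, 108, 126, 189, 252, 378, 756]. For each d | 756:
  d = 1: d(1) · μ(756/1) = 1 · 0 = 0
  d = 2: d(2) · μ(756/2) = 2 · 0 = 0
  d = 3: d(3) · μ(756/3) = 2 · 0 = 0
  d = 4: d(4) · μ(756/4) = 3 · 0 = 0
  d = 6: d(6) · μ(756/6) = 4 · 0 = 0
  d = 7: d(7) · μ(756/7) = 2 · 0 = 0
  d = 9: d(9) · μ(756/9) = 3 · 0 = 0
  d = 12: d(12) · μ(756/12) = 6 · 0 = 0
  d = 14: d(14) · μ(756/14) = 4 · 0 = 0
  d = 18: d(18) · μ(756/18) = 6 · -1 = -6
  d = 21: d(21) · μ(756/21) = 4 · 0 = 0
  d = 27: d(27) · μ(756/27) = 4 · 0 = 0
  d = 28: d(28) · μ(756/28) = 6 · 0 = 0
  d = 36: d(36) · μ(756/36) = 9 · 1 = 9
  d = 42: d(42) · μ(756/42) = 8 · 0 = 0
  d = 54: d(54) · μ(756/54) = 8 · 1 = 8
  d = 63: d(63) · μ(756/63) = 6 · 0 = 0
  d = 84: d(84) · μ(756/84) = 12 · 0 = 0
  d = 108: d(108) · μ(756/108) = 12 · -1 = -12
  d = 126: d(126) · μ(756/126) = 12 · 1 = 12
  d = 189: d(189) · μ(756/189) = 8 · 0 = 0
  d = 252: d(252) · μ(756/252) = 18 · -1 = -18
  d = 378: d(378) · μ(756/378) = 16 · -1 = -16
  d = 756: d(756) · μ(756/756) = 24 · 1 = 24
Summing: (d * μ)(756) = 0 + 0 + 0 + 0 + 0 + 0 + 0 + 0 + 0 + -6 + 0 + 0 + 0 + 9 + 0 + 8 + 0 + 0 + -12 + 12 + 0 + -18 + -16 + 24 = 1.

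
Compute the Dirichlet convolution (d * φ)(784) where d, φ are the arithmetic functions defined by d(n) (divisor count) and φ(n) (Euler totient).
(d * φ)(784) = 1767

Divisors of 784: [1, 2, 4, 7, 8, 14, 16, 28, 49, 56, 98, 112, 196, 392, 784]. For each d | 784:
  d = 1: d(1) · φ(784/1) = 1 · 336 = 336
  d = 2: d(2) · φ(784/2) = 2 · 168 = 336
  d = 4: d(4) · φ(784/4) = 3 · 84 = 252
  d = 7: d(7) · φ(784/7) = 2 · 48 = 96
  d = 8: d(8) · φ(784/8) = 4 · 42 = 168
  d = 14: d(14) · φ(784/14) = 4 · 24 = 96
  d = 16: d(16) · φ(784/16) = 5 · 42 = 210
  d = 28: d(28) · φ(784/28) = 6 · 12 = 72
  d = 49: d(49) · φ(784/49) = 3 · 8 = 24
  d = 56: d(56) · φ(784/56) = 8 · 6 = 48
  d = 98: d(98) · φ(784/98) = 6 · 4 = 24
  d = 112: d(112) · φ(784/112) = 10 · 6 = 60
  d = 196: d(196) · φ(784/196) = 9 · 2 = 18
  d = 392: d(392) · φ(784/392) = 12 · 1 = 12
  d = 784: d(784) · φ(784/784) = 15 · 1 = 15
Summing: (d * φ)(784) = 336 + 336 + 252 + 96 + 168 + 96 + 210 + 72 + 24 + 48 + 24 + 60 + 18 + 12 + 15 = 1767.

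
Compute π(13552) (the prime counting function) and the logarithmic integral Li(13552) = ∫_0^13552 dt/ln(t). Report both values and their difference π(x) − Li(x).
π(13552) = 1603;  Li(13552) ≈ 1625.25;  π(x) − Li(x) ≈ -22.25.

Direct count of primes ≤ 13552 gives π(13552) = 1603. Numerical evaluation of the logarithmic integral gives Li(13552) ≈ 1625.25. The difference π(x) − Li(x) ≈ -22.25 is typically negative for small/moderate x (Li(x) overestimates), though Littlewood's theorem shows this sign changes infinitely often.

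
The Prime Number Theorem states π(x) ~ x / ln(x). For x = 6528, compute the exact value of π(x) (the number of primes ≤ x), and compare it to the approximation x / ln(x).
π(6528) = 843;  x/ln(x) ≈ 743.18;  relative error ≈ 11.84%.

Directly count primes up to 6528: π(6528) = 843. The PNT approximation gives 6528/ln(6528) ≈ 6528/8.78386 ≈ 743.18. Relative error (π(x) − x/ln(x)) / π(x) ≈ 11.84%; the approximation is known to undercount slightly (Li(x) is a better estimate).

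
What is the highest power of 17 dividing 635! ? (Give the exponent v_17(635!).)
v_17(635!) = 39

Legendre's formula: v_p(n!) = Σ_{k ≥ 1} ⌊n / p^k⌋. For p = 17, n = 635, the terms are:
  ⌊635/17^1⌋ = ⌊635/17⌋ = 37
  ⌊635/17^2⌋ = ⌊635/289⌋ = 2
(the next term ⌊635/17^3⌋ = 0, terminating the sum). Summing: v_17(635!) = 37 + 2 = 39.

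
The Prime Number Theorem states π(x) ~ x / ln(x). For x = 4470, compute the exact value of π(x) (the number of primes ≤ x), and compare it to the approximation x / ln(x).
π(4470) = 607;  x/ln(x) ≈ 531.82;  relative error ≈ 12.39%.

Directly count primes up to 4470: π(4470) = 607. The PNT approximation gives 4470/ln(4470) ≈ 4470/8.40514 ≈ 531.82. Relative error (π(x) − x/ln(x)) / π(x) ≈ 12.39%; the approximation is known to undercount slightly (Li(x) is a better estimate).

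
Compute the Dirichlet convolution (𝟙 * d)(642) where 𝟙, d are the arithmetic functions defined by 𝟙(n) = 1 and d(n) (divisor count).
(𝟙 * d)(642) = 27

Divisors of 642: [1, 2, 3, 6, 107, 214, 321, 642]. For each d | 642:
  d = 1: 𝟙(1) · d(642/1) = 1 · 8 = 8
  d = 2: 𝟙(2) · d(642/2) = 1 · 4 = 4
  d = 3: 𝟙(3) · d(642/3) = 1 · 4 = 4
  d = 6: 𝟙(6) · d(642/6) = 1 · 2 = 2
  d = 107: 𝟙(107) · d(642/107) = 1 · 4 = 4
  d = 214: 𝟙(214) · d(642/214) = 1 · 2 = 2
  d = 321: 𝟙(321) · d(642/321) = 1 · 2 = 2
  d = 642: 𝟙(642) · d(642/642) = 1 · 1 = 1
Summing: (𝟙 * d)(642) = 8 + 4 + 4 + 2 + 4 + 2 + 2 + 1 = 27.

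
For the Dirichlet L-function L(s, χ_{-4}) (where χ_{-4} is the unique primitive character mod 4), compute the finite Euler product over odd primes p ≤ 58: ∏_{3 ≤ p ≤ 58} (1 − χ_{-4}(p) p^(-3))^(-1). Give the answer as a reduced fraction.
∏ = 825131832927904152751703886265311831503045/851571808026684219819301170519057245405184

The odd primes p ≤ 58 are [3, 5, 7, 11, 13, 17, 19, 23, 29, 31, 37, 41, 43, 47, 53]. For each, χ(p) = 1 if p ≡ 1 mod 4, χ(p) = −1 if p ≡ 3 mod 4. Taking (1 − χ(p)/p^3)^(-1) = p^3/(p^3 − χ(p)): (1 − (-1)/3^3)^(-1) · (1 − (1)/5^3)^(-1) · (1 − (-1)/7^3)^(-1) · (1 − (-1)/11^3)^(-1) · (1 − (1)/13^3)^(-1) · (1 − (1)/17^3)^(-1) · (1 − (-1)/19^3)^(-1) · (1 − (-1)/23^3)^(-1) · (1 − (1)/29^3)^(-1) · (1 − (-1)/31^3)^(-1) · (1 − (1)/37^3)^(-1) · (1 − (1)/41^3)^(-1) · (1 − (-1)/43^3)^(-1) · (1 − (-1)/47^3)^(-1) · (1 − (1)/53^3)^(-1) = 825131832927904152751703886265311831503045/851571808026684219819301170519057245405184.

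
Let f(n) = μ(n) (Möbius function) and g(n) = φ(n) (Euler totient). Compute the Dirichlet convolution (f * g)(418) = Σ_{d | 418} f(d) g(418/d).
(μ * φ)(418) = 0

Divisors of 418: [1, 2, 11, 19, 22, 38, 209, 418]. For each d | 418:
  d = 1: μ(1) · φ(418/1) = 1 · 180 = 180
  d = 2: μ(2) · φ(418/2) = -1 · 180 = -180
  d = 11: μ(11) · φ(418/11) = -1 · 18 = -18
  d = 19: μ(19) · φ(418/19) = -1 · 10 = -10
  d = 22: μ(22) · φ(418/22) = 1 · 18 = 18
  d = 38: μ(38) · φ(418/38) = 1 · 10 = 10
  d = 209: μ(209) · φ(418/209) = 1 · 1 = 1
  d = 418: μ(418) · φ(418/418) = -1 · 1 = -1
Summing: (μ * φ)(418) = 180 + -180 + -18 + -10 + 18 + 10 + 1 + -1 = 0.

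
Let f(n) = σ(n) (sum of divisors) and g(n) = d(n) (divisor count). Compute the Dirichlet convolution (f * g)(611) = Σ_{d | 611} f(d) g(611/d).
(σ * d)(611) = 800

Divisors of 611: [1, 13, 47, 611]. For each d | 611:
  d = 1: σ(1) · d(611/1) = 1 · 4 = 4
  d = 13: σ(13) · d(611/13) = 14 · 2 = 28
  d = 47: σ(47) · d(611/47) = 48 · 2 = 96
  d = 611: σ(611) · d(611/611) = 672 · 1 = 672
Summing: (σ * d)(611) = 4 + 28 + 96 + 672 = 800.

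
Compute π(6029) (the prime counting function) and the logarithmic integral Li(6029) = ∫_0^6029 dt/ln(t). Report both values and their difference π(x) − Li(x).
π(6029) = 786;  Li(6029) ≈ 803.75;  π(x) − Li(x) ≈ -17.75.

Direct count of primes ≤ 6029 gives π(6029) = 786. Numerical evaluation of the logarithmic integral gives Li(6029) ≈ 803.75. The difference π(x) − Li(x) ≈ -17.75 is typically negative for small/moderate x (Li(x) overestimates), though Littlewood's theorem shows this sign changes infinitely often.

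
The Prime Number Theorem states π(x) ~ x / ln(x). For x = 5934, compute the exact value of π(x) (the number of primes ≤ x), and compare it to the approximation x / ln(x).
π(5934) = 779;  x/ln(x) ≈ 682.98;  relative error ≈ 12.33%.

Directly count primes up to 5934: π(5934) = 779. The PNT approximation gives 5934/ln(5934) ≈ 5934/8.68845 ≈ 682.98. Relative error (π(x) − x/ln(x)) / π(x) ≈ 12.33%; the approximation is known to undercount slightly (Li(x) is a better estimate).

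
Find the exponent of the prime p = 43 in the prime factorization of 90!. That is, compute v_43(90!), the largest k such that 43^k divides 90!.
v_43(90!) = 2

Legendre's formula: v_p(n!) = Σ_{k ≥ 1} ⌊n / p^k⌋. For p = 43, n = 90, the terms are:
  ⌊90/43^1⌋ = ⌊90/43⌋ = 2
(the next term ⌊90/43^2⌋ = 0, terminating the sum). Summing: v_43(90!) = 2 = 2.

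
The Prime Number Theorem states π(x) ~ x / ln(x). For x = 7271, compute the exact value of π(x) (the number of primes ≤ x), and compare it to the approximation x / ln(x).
π(7271) = 928;  x/ln(x) ≈ 817.73;  relative error ≈ 11.88%.

Directly count primes up to 7271: π(7271) = 928. The PNT approximation gives 7271/ln(7271) ≈ 7271/8.89165 ≈ 817.73. Relative error (π(x) − x/ln(x)) / π(x) ≈ 11.88%; the approximation is known to undercount slightly (Li(x) is a better estimate).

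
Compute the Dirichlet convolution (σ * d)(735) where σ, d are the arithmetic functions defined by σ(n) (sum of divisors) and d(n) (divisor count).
(σ * d)(735) = 3648

Divisors of 735: [1, 3, 5, 7, 15, 21, 35, 49, 105, 147, 245, 735]. For each d | 735:
  d = 1: σ(1) · d(735/1) = 1 · 12 = 12
  d = 3: σ(3) · d(735/3) = 4 · 6 = 24
  d = 5: σ(5) · d(735/5) = 6 · 6 = 36
  d = 7: σ(7) · d(735/7) = 8 · 8 = 64
  d = 15: σ(15) · d(735/15) = 24 · 3 = 72
  d = 21: σ(21) · d(735/21) = 32 · 4 = 128
  d = 35: σ(35) · d(735/35) = 48 · 4 = 192
  d = 49: σ(49) · d(735/49) = 57 · 4 = 228
  d = 105: σ(105) · d(735/105) = 192 · 2 = 384
  d = 147: σ(147) · d(735/147) = 228 · 2 = 456
  d = 245: σ(245) · d(735/245) = 342 · 2 = 684
  d = 735: σ(735) · d(735/735) = 1368 · 1 = 1368
Summing: (σ * d)(735) = 12 + 24 + 36 + 64 + 72 + 128 + 192 + 228 + 384 + 456 + 684 + 1368 = 3648.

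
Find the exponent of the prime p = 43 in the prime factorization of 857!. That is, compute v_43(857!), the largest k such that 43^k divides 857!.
v_43(857!) = 19

Legendre's formula: v_p(n!) = Σ_{k ≥ 1} ⌊n / p^k⌋. For p = 43, n = 857, the terms are:
  ⌊857/43^1⌋ = ⌊857/43⌋ = 19
(the next term ⌊857/43^2⌋ = 0, terminating the sum). Summing: v_43(857!) = 19 = 19.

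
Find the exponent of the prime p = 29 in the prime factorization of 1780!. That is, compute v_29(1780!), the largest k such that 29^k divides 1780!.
v_29(1780!) = 63

Legendre's formula: v_p(n!) = Σ_{k ≥ 1} ⌊n / p^k⌋. For p = 29, n = 1780, the terms are:
  ⌊1780/29^1⌋ = ⌊1780/29⌋ = 61
  ⌊1780/29^2⌋ = ⌊1780/841⌋ = 2
(the next term ⌊1780/29^3⌋ = 0, terminating the sum). Summing: v_29(1780!) = 61 + 2 = 63.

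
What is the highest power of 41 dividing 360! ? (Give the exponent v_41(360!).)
v_41(360!) = 8

Legendre's formula: v_p(n!) = Σ_{k ≥ 1} ⌊n / p^k⌋. For p = 41, n = 360, the terms are:
  ⌊360/41^1⌋ = ⌊360/41⌋ = 8
(the next term ⌊360/41^2⌋ = 0, terminating the sum). Summing: v_41(360!) = 8 = 8.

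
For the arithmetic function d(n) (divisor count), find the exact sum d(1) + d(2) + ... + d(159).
Σ_{n ≤ 159} d(n) = 830

Compute d(n) for each 1 ≤ n ≤ 159: d(1) = 1, d(2) = 2, d(3) = 2, d(4) = 3, d(5) = 2, d(6) = 4, d(7) = 2, d(8) = 4, d(9) = 3, d(10) = 4, d(11) = 2, d(12) = 6, d(13) = 2, d(14) = 4, d(15) = 4, d(16) = 5, d(17) = 2, d(18) = 6, d(19) = 2, d(20) = 6, d(21) = 4, d(22) = 4, d(23) = 2, d(24) = 8, d(25) = 3, d(26) = 4, d(27) = 4, d(28) = 6, d(29) = 2, d(30) = 8, d(31) = 2, d(32) = 6, d(33) = 4, d(34) = 4, d(35) = 4, d(36) = 9, d(37) = 2, d(38) = 4, d(39) = 4, d(40) = 8, d(41) = 2, d(42) = 8, d(43) = 2, d(44) = 6, d(45) = 6, d(46) = 4, d(47) = 2, d(48) = 10, d(49) = 3, d(50) = 6, d(51) = 4, d(52) = 6, d(53) = 2, d(54) = 8, d(55) = 4, d(56) = 8, d(57) = 4, d(58) = 4, d(59) = 2, d(60) = 12, d(61) = 2, d(62) = 4, d(63) = 6, d(64) = 7, d(65) = 4, d(66) = 8, d(67) = 2, d(68) = 6, d(69) = 4, d(70) = 8, d(71) = 2, d(72) = 12, d(73) = 2, d(74) = 4, d(75) = 6, d(76) = 6, d(77) = 4, d(78) = 8, d(79) = 2, d(80) = 10, d(81) = 5, d(82) = 4, d(83) = 2, d(84) = 12, d(85) = 4, d(86) = 4, d(87) = 4, d(88) = 8, d(89) = 2, d(90) = 12, d(91) = 4, d(92) = 6, d(93) = 4, d(94) = 4, d(95) = 4, d(96) = 12, d(97) = 2, d(98) = 6, d(99) = 6, d(100) = 9, d(101) = 2, d(102) = 8, d(103) = 2, d(104) = 8, d(105) = 8, d(106) = 4, d(107) = 2, d(108) = 12, d(109) = 2, d(110) = 8, d(111) = 4, d(112) = 10, d(113) = 2, d(114) = 8, d(115) = 4, d(116) = 6, d(117) = 6, d(118) = 4, d(119) = 4, d(120) = 16, d(121) = 3, d(122) = 4, d(123) = 4, d(124) = 6, d(125) = 4, d(126) = 12, d(127) = 2, d(128) = 8, d(129) = 4, d(130) = 8, d(131) = 2, d(132) = 12, d(133) = 4, d(134) = 4, d(135) = 8, d(136) = 8, d(137) = 2, d(138) = 8, d(139) = 2, d(140) = 12, d(141) = 4, d(142) = 4, d(143) = 4, d(144) = 15, d(145) = 4, d(146) = 4, d(147) = 6, d(148) = 6, d(149) = 2, d(150) = 12, d(151) = 2, d(152) = 8, d(153) = 6, d(154) = 8, d(155) = 4, d(156) = 12, d(157) = 2, d(158) = 4, d(159) = 4. Summing all 159 values: 830. (Dirichlet's divisor formula: Σ_{n ≤ x} d(n) = x ln(x) + (2γ − 1) x + O(√x). For x = 159, the asymptotic estimate is ≈ 830.51.)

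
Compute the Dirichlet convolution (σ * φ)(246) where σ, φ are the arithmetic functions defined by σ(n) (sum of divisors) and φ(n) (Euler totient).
(σ * φ)(246) = 1968

Divisors of 246: [1, 2, 3, 6, 41, 82, 123, 246]. For each d | 246:
  d = 1: σ(1) · φ(246/1) = 1 · 80 = 80
  d = 2: σ(2) · φ(246/2) = 3 · 80 = 240
  d = 3: σ(3) · φ(246/3) = 4 · 40 = 160
  d = 6: σ(6) · φ(246/6) = 12 · 40 = 480
  d = 41: σ(41) · φ(246/41) = 42 · 2 = 84
  d = 82: σ(82) · φ(246/82) = 126 · 2 = 252
  d = 123: σ(123) · φ(246/123) = 168 · 1 = 168
  d = 246: σ(246) · φ(246/246) = 504 · 1 = 504
Summing: (σ * φ)(246) = 80 + 240 + 160 + 480 + 84 + 252 + 168 + 504 = 1968.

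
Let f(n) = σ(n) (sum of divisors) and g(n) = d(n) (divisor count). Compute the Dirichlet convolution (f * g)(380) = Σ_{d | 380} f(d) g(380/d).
(σ * d)(380) = 2816

Divisors of 380: [1, 2, 4, 5, 10, 19, 20, 38, 76, 95, 190, 380]. For each d | 380:
  d = 1: σ(1) · d(380/1) = 1 · 12 = 12
  d = 2: σ(2) · d(380/2) = 3 · 8 = 24
  d = 4: σ(4) · d(380/4) = 7 · 4 = 28
  d = 5: σ(5) · d(380/5) = 6 · 6 = 36
  d = 10: σ(10) · d(380/10) = 18 · 4 = 72
  d = 19: σ(19) · d(380/19) = 20 · 6 = 120
  d = 20: σ(20) · d(380/20) = 42 · 2 = 84
  d = 38: σ(38) · d(380/38) = 60 · 4 = 240
  d = 76: σ(76) · d(380/76) = 140 · 2 = 280
  d = 95: σ(95) · d(380/95) = 120 · 3 = 360
  d = 190: σ(190) · d(380/190) = 360 · 2 = 720
  d = 380: σ(380) · d(380/380) = 840 · 1 = 840
Summing: (σ * d)(380) = 12 + 24 + 28 + 36 + 72 + 120 + 84 + 240 + 280 + 360 + 720 + 840 = 2816.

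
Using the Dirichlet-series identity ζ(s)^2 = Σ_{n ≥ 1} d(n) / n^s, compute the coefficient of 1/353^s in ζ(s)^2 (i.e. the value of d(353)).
d(353) = 2

ζ(s)^2 = (Σ 1/m^s)(Σ 1/k^s). The coefficient of 1/n^s in the product is the number of ordered pairs (m, k) with mk = n, which equals d(n). For n = 353, divisors are [1, 353], so d(353) = 2.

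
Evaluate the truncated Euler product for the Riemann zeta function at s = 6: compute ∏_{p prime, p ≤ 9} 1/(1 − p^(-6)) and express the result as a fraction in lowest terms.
∏ = 5359375/5268016

The primes p ≤ 9 are [2, 3, 5, 7]. For each prime, (1 − 1/p^6)^(-1) = p^6 / (p^6 − 1). The product is (1 − 1/2^6)^(-1), (1 − 1/3^6)^(-1), (1 − 1/5^6)^(-1), (1 − 1/7^6)^(-1) = ∏ p^6 / (p^6 − 1) = 5359375/5268016.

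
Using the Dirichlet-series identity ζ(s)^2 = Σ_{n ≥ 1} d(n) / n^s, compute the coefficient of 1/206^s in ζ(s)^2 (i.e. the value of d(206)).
d(206) = 4

ζ(s)^2 = (Σ 1/m^s)(Σ 1/k^s). The coefficient of 1/n^s in the product is the number of ordered pairs (m, k) with mk = n, which equals d(n). For n = 206, divisors are [1, 2, 103, 206], so d(206) = 4.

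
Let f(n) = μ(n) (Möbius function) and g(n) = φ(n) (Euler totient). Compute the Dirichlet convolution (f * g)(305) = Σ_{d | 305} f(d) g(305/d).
(μ * φ)(305) = 177

Divisors of 305: [1, 5, 61, 305]. For each d | 305:
  d = 1: μ(1) · φ(305/1) = 1 · 240 = 240
  d = 5: μ(5) · φ(305/5) = -1 · 60 = -60
  d = 61: μ(61) · φ(305/61) = -1 · 4 = -4
  d = 305: μ(305) · φ(305/305) = 1 · 1 = 1
Summing: (μ * φ)(305) = 240 + -60 + -4 + 1 = 177.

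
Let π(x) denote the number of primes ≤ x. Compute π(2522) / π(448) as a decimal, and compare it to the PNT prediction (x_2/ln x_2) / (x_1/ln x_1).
π(2522)/π(448) = 369/86 ≈ 4.2907;  PNT prediction ≈ 4.3875.

π(448) = 86 and π(2522) = 369, so π(2522)/π(448) ≈ 4.2907. The PNT-predicted ratio is (2522/ln(2522)) / (448/ln(448)) ≈ 4.3875. The two agree to within a few percent, as expected.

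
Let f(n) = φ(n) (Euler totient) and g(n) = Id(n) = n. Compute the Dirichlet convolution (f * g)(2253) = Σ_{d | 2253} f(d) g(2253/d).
(φ * Id)(2253) = 7505

Divisors of 2253: [1, 3, 751, 2253]. For each d | 2253:
  d = 1: φ(1) · Id(2253/1) = 1 · 2253 = 2253
  d = 3: φ(3) · Id(2253/3) = 2 · 751 = 1502
  d = 751: φ(751) · Id(2253/751) = 750 · 3 = 2250
  d = 2253: φ(2253) · Id(2253/2253) = 1500 · 1 = 1500
Summing: (φ * Id)(2253) = 2253 + 1502 + 2250 + 1500 = 7505.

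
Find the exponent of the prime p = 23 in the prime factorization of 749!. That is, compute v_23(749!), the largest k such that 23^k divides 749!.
v_23(749!) = 33

Legendre's formula: v_p(n!) = Σ_{k ≥ 1} ⌊n / p^k⌋. For p = 23, n = 749, the terms are:
  ⌊749/23^1⌋ = ⌊749/23⌋ = 32
  ⌊749/23^2⌋ = ⌊749/529⌋ = 1
(the next term ⌊749/23^3⌋ = 0, terminating the sum). Summing: v_23(749!) = 32 + 1 = 33.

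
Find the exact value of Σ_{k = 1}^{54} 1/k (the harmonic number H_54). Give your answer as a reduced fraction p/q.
H_54 = 250503836021181200128409/54749786241679275146400

Direct summation: H_54 = 1 + 1/2 + ... + 1/54. The least common denominator is lcm(1, ..., 54) = 164249358725037825439200; over this denominator the numerator is 164249358725037825439200 + 82124679362518912719600 + 54749786241679275146400 + 41062339681259456359800 + 32849871745007565087840 + 27374893120839637573200 + 23464194103576832205600 + 20531169840629728179900 + 18249928747226425048800 + 16424935872503782543920 + 14931759884094347767200 + 13687446560419818786600 + 12634566055772140418400 + 11732097051788416102800 + 10949957248335855029280 + 10265584920314864089950 + 9661726983825754437600 + 9124964373613212524400 + 8644703090791464496800 + 8212467936251891271960 + 7821398034525610735200 + 7465879942047173883600 + 7141276466305992410400 + 6843723280209909393300 + 6569974349001513017568 + 6317283027886070209200 + 6083309582408808349600 + 5866048525894208051400 + 5663770990518545704800 + 5474978624167927514640 + 5298366410485091143200 + 5132792460157432044975 + 4977253294698115922400 + 4830863491912877218800 + 4692838820715366441120 + 4562482186806606262200 + 4439171857433454741600 + 4322351545395732248400 + 4211522018590713472800 + 4106233968125945635980 + 4006081920122873791200 + 3910699017262805367600 + 3819752528489251754400 + 3732939971023586941800 + 3649985749445285009760 + 3570638233152996205200 + 3494667206915698413600 + 3421861640104954696650 + 3352027729082404600800 + 3284987174500756508784 + 3220575661275251479200 + 3158641513943035104600 + 3099044504245996706400 + 3041654791204404174800 = 751511508063543600385227, so H_54 = 751511508063543600385227/164249358725037825439200; reducing by gcd(751511508063543600385227, 164249358725037825439200) = 3 gives 250503836021181200128409/54749786241679275146400 ≈ 4.57543. (The PNT-adjacent estimate ln(54) + γ ≈ 4.56620 matches within O(1/n).)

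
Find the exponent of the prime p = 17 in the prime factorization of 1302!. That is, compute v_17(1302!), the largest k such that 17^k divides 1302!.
v_17(1302!) = 80

Legendre's formula: v_p(n!) = Σ_{k ≥ 1} ⌊n / p^k⌋. For p = 17, n = 1302, the terms are:
  ⌊1302/17^1⌋ = ⌊1302/17⌋ = 76
  ⌊1302/17^2⌋ = ⌊1302/289⌋ = 4
(the next term ⌊1302/17^3⌋ = 0, terminating the sum). Summing: v_17(1302!) = 76 + 4 = 80.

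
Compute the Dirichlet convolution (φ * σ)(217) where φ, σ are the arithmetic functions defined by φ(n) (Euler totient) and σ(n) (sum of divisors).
(φ * σ)(217) = 868

Divisors of 217: [1, 7, 31, 217]. For each d | 217:
  d = 1: φ(1) · σ(217/1) = 1 · 256 = 256
  d = 7: φ(7) · σ(217/7) = 6 · 32 = 192
  d = 31: φ(31) · σ(217/31) = 30 · 8 = 240
  d = 217: φ(217) · σ(217/217) = 180 · 1 = 180
Summing: (φ * σ)(217) = 256 + 192 + 240 + 180 = 868.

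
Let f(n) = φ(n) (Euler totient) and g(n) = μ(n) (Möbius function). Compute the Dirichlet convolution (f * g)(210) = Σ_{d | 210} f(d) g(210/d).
(φ * μ)(210) = 0

Divisors of 210: [1, 2, 3, 5, 6, 7, 10, 14, 15, 21, 30, 35, 42, 70, 105, 210]. For each d | 210:
  d = 1: φ(1) · μ(210/1) = 1 · 1 = 1
  d = 2: φ(2) · μ(210/2) = 1 · -1 = -1
  d = 3: φ(3) · μ(210/3) = 2 · -1 = -2
  d = 5: φ(5) · μ(210/5) = 4 · -1 = -4
  d = 6: φ(6) · μ(210/6) = 2 · 1 = 2
  d = 7: φ(7) · μ(210/7) = 6 · -1 = -6
  d = 10: φ(10) · μ(210/10) = 4 · 1 = 4
  d = 14: φ(14) · μ(210/14) = 6 · 1 = 6
  d = 15: φ(15) · μ(210/15) = 8 · 1 = 8
  d = 21: φ(21) · μ(210/21) = 12 · 1 = 12
  d = 30: φ(30) · μ(210/30) = 8 · -1 = -8
  d = 35: φ(35) · μ(210/35) = 24 · 1 = 24
  d = 42: φ(42) · μ(210/42) = 12 · -1 = -12
  d = 70: φ(70) · μ(210/70) = 24 · -1 = -24
  d = 105: φ(105) · μ(210/105) = 48 · -1 = -48
  d = 210: φ(210) · μ(210/210) = 48 · 1 = 48
Summing: (φ * μ)(210) = 1 + -1 + -2 + -4 + 2 + -6 + 4 + 6 + 8 + 12 + -8 + 24 + -12 + -24 + -48 + 48 = 0.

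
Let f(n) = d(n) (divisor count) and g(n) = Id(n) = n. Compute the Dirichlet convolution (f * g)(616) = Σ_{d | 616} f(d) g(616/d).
(d * Id)(616) = 3042

Divisors of 616: [1, 2, 4, 7, 8, 11, 14, 22, 28, 44, 56, 77, 88, 154, 308, 616]. For each d | 616:
  d = 1: d(1) · Id(616/1) = 1 · 616 = 616
  d = 2: d(2) · Id(616/2) = 2 · 308 = 616
  d = 4: d(4) · Id(616/4) = 3 · 154 = 462
  d = 7: d(7) · Id(616/7) = 2 · 88 = 176
  d = 8: d(8) · Id(616/8) = 4 · 77 = 308
  d = 11: d(11) · Id(616/11) = 2 · 56 = 112
  d = 14: d(14) · Id(616/14) = 4 · 44 = 176
  d = 22: d(22) · Id(616/22) = 4 · 28 = 112
  d = 28: d(28) · Id(616/28) = 6 · 22 = 132
  d = 44: d(44) · Id(616/44) = 6 · 14 = 84
  d = 56: d(56) · Id(616/56) = 8 · 11 = 88
  d = 77: d(77) · Id(616/77) = 4 · 8 = 32
  d = 88: d(88) · Id(616/88) = 8 · 7 = 56
  d = 154: d(154) · Id(616/154) = 8 · 4 = 32
  d = 308: d(308) · Id(616/308) = 12 · 2 = 24
  d = 616: d(616) · Id(616/616) = 16 · 1 = 16
Summing: (d * Id)(616) = 616 + 616 + 462 + 176 + 308 + 112 + 176 + 112 + 132 + 84 + 88 + 32 + 56 + 32 + 24 + 16 = 3042.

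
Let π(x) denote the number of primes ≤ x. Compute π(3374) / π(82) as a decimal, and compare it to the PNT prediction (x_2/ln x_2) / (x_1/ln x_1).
π(3374)/π(82) = 476/22 ≈ 21.6364;  PNT prediction ≈ 22.3195.

π(82) = 22 and π(3374) = 476, so π(3374)/π(82) ≈ 21.6364. The PNT-predicted ratio is (3374/ln(3374)) / (82/ln(82)) ≈ 22.3195. The two agree to within a few percent, as expected.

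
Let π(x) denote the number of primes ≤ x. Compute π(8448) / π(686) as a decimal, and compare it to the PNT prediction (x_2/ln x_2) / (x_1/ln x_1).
π(8448)/π(686) = 1057/124 ≈ 8.5242;  PNT prediction ≈ 8.8951.

π(686) = 124 and π(8448) = 1057, so π(8448)/π(686) ≈ 8.5242. The PNT-predicted ratio is (8448/ln(8448)) / (686/ln(686)) ≈ 8.8951. The two agree to within a few percent, as expected.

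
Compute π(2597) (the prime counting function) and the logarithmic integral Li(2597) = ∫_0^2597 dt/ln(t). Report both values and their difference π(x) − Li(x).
π(2597) = 378;  Li(2597) ≈ 391.98;  π(x) − Li(x) ≈ -13.98.

Direct count of primes ≤ 2597 gives π(2597) = 378. Numerical evaluation of the logarithmic integral gives Li(2597) ≈ 391.98. The difference π(x) − Li(x) ≈ -13.98 is typically negative for small/moderate x (Li(x) overestimates), though Littlewood's theorem shows this sign changes infinitely often.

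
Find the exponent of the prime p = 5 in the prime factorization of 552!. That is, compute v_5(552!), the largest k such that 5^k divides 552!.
v_5(552!) = 136

Legendre's formula: v_p(n!) = Σ_{k ≥ 1} ⌊n / p^k⌋. For p = 5, n = 552, the terms are:
  ⌊552/5^1⌋ = ⌊552/5⌋ = 110
  ⌊552/5^2⌋ = ⌊552/25⌋ = 22
  ⌊552/5^3⌋ = ⌊552/125⌋ = 4
(the next term ⌊552/5^4⌋ = 0, terminating the sum). Summing: v_5(552!) = 110 + 22 + 4 = 136.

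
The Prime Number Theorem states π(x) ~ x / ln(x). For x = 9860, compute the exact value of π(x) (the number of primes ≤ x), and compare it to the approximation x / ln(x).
π(9860) = 1217;  x/ln(x) ≈ 1072.18;  relative error ≈ 11.90%.

Directly count primes up to 9860: π(9860) = 1217. The PNT approximation gives 9860/ln(9860) ≈ 9860/9.19624 ≈ 1072.18. Relative error (π(x) − x/ln(x)) / π(x) ≈ 11.90%; the approximation is known to undercount slightly (Li(x) is a better estimate).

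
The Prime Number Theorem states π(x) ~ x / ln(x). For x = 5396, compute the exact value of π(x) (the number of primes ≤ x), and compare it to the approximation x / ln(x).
π(5396) = 711;  x/ln(x) ≈ 627.92;  relative error ≈ 11.68%.

Directly count primes up to 5396: π(5396) = 711. The PNT approximation gives 5396/ln(5396) ≈ 5396/8.59341 ≈ 627.92. Relative error (π(x) − x/ln(x)) / π(x) ≈ 11.68%; the approximation is known to undercount slightly (Li(x) is a better estimate).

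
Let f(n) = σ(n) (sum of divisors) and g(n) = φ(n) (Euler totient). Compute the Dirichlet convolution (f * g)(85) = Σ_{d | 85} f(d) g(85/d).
(σ * φ)(85) = 340

Divisors of 85: [1, 5, 17, 85]. For each d | 85:
  d = 1: σ(1) · φ(85/1) = 1 · 64 = 64
  d = 5: σ(5) · φ(85/5) = 6 · 16 = 96
  d = 17: σ(17) · φ(85/17) = 18 · 4 = 72
  d = 85: σ(85) · φ(85/85) = 108 · 1 = 108
Summing: (σ * φ)(85) = 64 + 96 + 72 + 108 = 340.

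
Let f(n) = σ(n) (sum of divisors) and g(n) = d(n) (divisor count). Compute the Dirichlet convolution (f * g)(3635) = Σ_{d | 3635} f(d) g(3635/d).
(σ * d)(3635) = 5840

Divisors of 3635: [1, 5, 727, 3635]. For each d | 3635:
  d = 1: σ(1) · d(3635/1) = 1 · 4 = 4
  d = 5: σ(5) · d(3635/5) = 6 · 2 = 12
  d = 727: σ(727) · d(3635/727) = 728 · 2 = 1456
  d = 3635: σ(3635) · d(3635/3635) = 4368 · 1 = 4368
Summing: (σ * d)(3635) = 4 + 12 + 1456 + 4368 = 5840.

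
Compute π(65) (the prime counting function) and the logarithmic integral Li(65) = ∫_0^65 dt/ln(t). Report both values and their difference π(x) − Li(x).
π(65) = 18;  Li(65) ≈ 22.17;  π(x) − Li(x) ≈ -4.17.

Direct count of primes ≤ 65 gives π(65) = 18. Numerical evaluation of the logarithmic integral gives Li(65) ≈ 22.17. The difference π(x) − Li(x) ≈ -4.17 is typically negative for small/moderate x (Li(x) overestimates), though Littlewood's theorem shows this sign changes infinitely often.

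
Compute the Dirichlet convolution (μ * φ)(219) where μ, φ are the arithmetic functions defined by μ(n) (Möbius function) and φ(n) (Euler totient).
(μ * φ)(219) = 71

Divisors of 219: [1, 3, 73, 219]. For each d | 219:
  d = 1: μ(1) · φ(219/1) = 1 · 144 = 144
  d = 3: μ(3) · φ(219/3) = -1 · 72 = -72
  d = 73: μ(73) · φ(219/73) = -1 · 2 = -2
  d = 219: μ(219) · φ(219/219) = 1 · 1 = 1
Summing: (μ * φ)(219) = 144 + -72 + -2 + 1 = 71.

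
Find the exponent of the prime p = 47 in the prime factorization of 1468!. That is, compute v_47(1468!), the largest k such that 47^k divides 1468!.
v_47(1468!) = 31

Legendre's formula: v_p(n!) = Σ_{k ≥ 1} ⌊n / p^k⌋. For p = 47, n = 1468, the terms are:
  ⌊1468/47^1⌋ = ⌊1468/47⌋ = 31
(the next term ⌊1468/47^2⌋ = 0, terminating the sum). Summing: v_47(1468!) = 31 = 31.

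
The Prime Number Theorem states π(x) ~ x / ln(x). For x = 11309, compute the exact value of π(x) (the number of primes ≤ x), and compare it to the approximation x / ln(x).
π(11309) = 1366;  x/ln(x) ≈ 1211.68;  relative error ≈ 11.30%.

Directly count primes up to 11309: π(11309) = 1366. The PNT approximation gives 11309/ln(11309) ≈ 11309/9.33335 ≈ 1211.68. Relative error (π(x) − x/ln(x)) / π(x) ≈ 11.30%; the approximation is known to undercount slightly (Li(x) is a better estimate).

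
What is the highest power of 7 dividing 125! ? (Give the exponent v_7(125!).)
v_7(125!) = 19

Legendre's formula: v_p(n!) = Σ_{k ≥ 1} ⌊n / p^k⌋. For p = 7, n = 125, the terms are:
  ⌊125/7^1⌋ = ⌊125/7⌋ = 17
  ⌊125/7^2⌋ = ⌊125/49⌋ = 2
(the next term ⌊125/7^3⌋ = 0, terminating the sum). Summing: v_7(125!) = 17 + 2 = 19.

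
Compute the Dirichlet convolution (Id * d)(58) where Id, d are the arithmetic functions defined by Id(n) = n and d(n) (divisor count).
(Id * d)(58) = 124

Divisors of 58: [1, 2, 29, 58]. For each d | 58:
  d = 1: Id(1) · d(58/1) = 1 · 4 = 4
  d = 2: Id(2) · d(58/2) = 2 · 2 = 4
  d = 29: Id(29) · d(58/29) = 29 · 2 = 58
  d = 58: Id(58) · d(58/58) = 58 · 1 = 58
Summing: (Id * d)(58) = 4 + 4 + 58 + 58 = 124.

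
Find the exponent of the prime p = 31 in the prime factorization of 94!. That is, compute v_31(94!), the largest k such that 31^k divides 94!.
v_31(94!) = 3

Legendre's formula: v_p(n!) = Σ_{k ≥ 1} ⌊n / p^k⌋. For p = 31, n = 94, the terms are:
  ⌊94/31^1⌋ = ⌊94/31⌋ = 3
(the next term ⌊94/31^2⌋ = 0, terminating the sum). Summing: v_31(94!) = 3 = 3.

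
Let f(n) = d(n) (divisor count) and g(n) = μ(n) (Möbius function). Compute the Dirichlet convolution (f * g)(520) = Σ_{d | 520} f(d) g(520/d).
(d * μ)(520) = 1

Divisors of 520: [1, 2, 4, 5, 8, 10, 13, 20, 26, 40, 52, 65, 104, 130, 260, 520]. For each d | 520:
  d = 1: d(1) · μ(520/1) = 1 · 0 = 0
  d = 2: d(2) · μ(520/2) = 2 · 0 = 0
  d = 4: d(4) · μ(520/4) = 3 · -1 = -3
  d = 5: d(5) · μ(520/5) = 2 · 0 = 0
  d = 8: d(8) · μ(520/8) = 4 · 1 = 4
  d = 10: d(10) · μ(520/10) = 4 · 0 = 0
  d = 13: d(13) · μ(520/13) = 2 · 0 = 0
  d = 20: d(20) · μ(520/20) = 6 · 1 = 6
  d = 26: d(26) · μ(520/26) = 4 · 0 = 0
  d = 40: d(40) · μ(520/40) = 8 · -1 = -8
  d = 52: d(52) · μ(520/52) = 6 · 1 = 6
  d = 65: d(65) · μ(520/65) = 4 · 0 = 0
  d = 104: d(104) · μ(520/104) = 8 · -1 = -8
  d = 130: d(130) · μ(520/130) = 8 · 0 = 0
  d = 260: d(260) · μ(520/260) = 12 · -1 = -12
  d = 520: d(520) · μ(520/520) = 16 · 1 = 16
Summing: (d * μ)(520) = 0 + 0 + -3 + 0 + 4 + 0 + 0 + 6 + 0 + -8 + 6 + 0 + -8 + 0 + -12 + 16 = 1.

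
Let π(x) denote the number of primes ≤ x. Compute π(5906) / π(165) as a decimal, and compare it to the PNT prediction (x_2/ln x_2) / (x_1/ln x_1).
π(5906)/π(165) = 777/38 ≈ 20.4474;  PNT prediction ≈ 21.0465.

π(165) = 38 and π(5906) = 777, so π(5906)/π(165) ≈ 20.4474. The PNT-predicted ratio is (5906/ln(5906)) / (165/ln(165)) ≈ 21.0465. The two agree to within a few percent, as expected.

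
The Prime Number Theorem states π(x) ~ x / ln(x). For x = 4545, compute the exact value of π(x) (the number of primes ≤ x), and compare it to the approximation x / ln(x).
π(4545) = 615;  x/ln(x) ≈ 539.67;  relative error ≈ 12.25%.

Directly count primes up to 4545: π(4545) = 615. The PNT approximation gives 4545/ln(4545) ≈ 4545/8.42178 ≈ 539.67. Relative error (π(x) − x/ln(x)) / π(x) ≈ 12.25%; the approximation is known to undercount slightly (Li(x) is a better estimate).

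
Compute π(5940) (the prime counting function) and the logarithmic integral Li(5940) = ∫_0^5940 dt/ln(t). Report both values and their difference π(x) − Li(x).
π(5940) = 780;  Li(5940) ≈ 793.51;  π(x) − Li(x) ≈ -13.51.

Direct count of primes ≤ 5940 gives π(5940) = 780. Numerical evaluation of the logarithmic integral gives Li(5940) ≈ 793.51. The difference π(x) − Li(x) ≈ -13.51 is typically negative for small/moderate x (Li(x) overestimates), though Littlewood's theorem shows this sign changes infinitely often.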